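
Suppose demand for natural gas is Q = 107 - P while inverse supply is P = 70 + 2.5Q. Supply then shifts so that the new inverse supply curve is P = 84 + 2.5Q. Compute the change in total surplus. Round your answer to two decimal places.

Rewriting demand in inverse form: P = 107 - Q.
Initial equilibrium: Q_0 = 10.5714, P_0 = 96.4286; CS_0 = (1/2)(10.5714)(10.5714) = 55.8776, PS_0 = (1/2)(10.5714)(26.4286) = 139.6939.
New equilibrium: 107 - Q = 84 + 2.5Q gives Q_1 = 6.5714, P_1 = 100.4286; CS_1 = 21.5918, PS_1 = 53.9796.
Change in total surplus = (21.5918 + 53.9796) - (55.8776 + 139.6939) = -120.

-120.00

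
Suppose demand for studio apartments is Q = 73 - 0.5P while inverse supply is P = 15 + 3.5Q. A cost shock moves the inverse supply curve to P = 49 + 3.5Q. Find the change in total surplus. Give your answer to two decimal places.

-704.73

Rewriting demand in inverse form: P = 146 - 2Q.
Initial equilibrium: Q_0 = 23.8182, P_0 = 98.3636; CS_0 = (1/2)(23.8182)(47.6364) = 567.3058, PS_0 = (1/2)(23.8182)(83.3636) = 992.7851.
New equilibrium: 146 - 2Q = 49 + 3.5Q gives Q_1 = 17.6364, P_1 = 110.7273; CS_1 = 311.0413, PS_1 = 544.3223.
Change in total surplus = (311.0413 + 544.3223) - (567.3058 + 992.7851) = -704.7273.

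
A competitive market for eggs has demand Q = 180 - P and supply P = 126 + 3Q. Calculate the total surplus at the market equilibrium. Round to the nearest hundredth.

364.50

Rewriting demand in inverse form: P = 180 - Q.
Set 180 - Q = 126 + 3Q, which gives 54 = 4Q, so Q* = 13.5 and P* = 180 - (13.5) = 166.5.
Total surplus is the full triangle between the curves from 0 to Q*: (1/2)(13.5)(180 - 126) = 364.5.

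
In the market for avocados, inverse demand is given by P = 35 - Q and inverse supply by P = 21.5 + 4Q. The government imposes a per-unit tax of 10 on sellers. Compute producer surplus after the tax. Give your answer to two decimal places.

0.98

Without the tax, 35 - Q = 21.5 + 4Q so Q* = 2.7 and P* = 32.3.
A tax on sellers shifts supply up by 10: 35 - Q = 21.5 + 4Q + 10, so Q_t = 0.7. Buyers pay P_b = 34.3; sellers receive P_s = P_b - 10 = 24.3.
PS = (1/2)(Q_t)(P_s - 21.5) = (1/2)(0.7)(2.8) = 0.98.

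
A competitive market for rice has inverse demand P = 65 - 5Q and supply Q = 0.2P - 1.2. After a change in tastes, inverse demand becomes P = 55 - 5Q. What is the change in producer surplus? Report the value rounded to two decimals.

-27.00

Rewriting supply in inverse form: P = 6 + 5Q.
Initial equilibrium: Q_0 = 5.9, P_0 = 35.5; CS_0 = (1/2)(5.9)(29.5) = 87.025, PS_0 = (1/2)(5.9)(29.5) = 87.025.
New equilibrium: 55 - 5Q = 6 + 5Q gives Q_1 = 4.9, P_1 = 30.5; CS_1 = 60.025, PS_1 = 60.025.
Change in producer surplus = 60.025 - 87.025 = -27.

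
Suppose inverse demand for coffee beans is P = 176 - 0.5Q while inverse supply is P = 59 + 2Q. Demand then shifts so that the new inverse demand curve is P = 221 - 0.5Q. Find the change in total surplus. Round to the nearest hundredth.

2511.00

Initial equilibrium: Q_0 = 46.8, P_0 = 152.6; CS_0 = (1/2)(46.8)(23.4) = 547.56, PS_0 = (1/2)(46.8)(93.6) = 2190.24.
New equilibrium: 221 - 0.5Q = 59 + 2Q gives Q_1 = 64.8, P_1 = 188.6; CS_1 = 1049.76, PS_1 = 4199.04.
Change in total surplus = (1049.76 + 4199.04) - (547.56 + 2190.24) = 2511.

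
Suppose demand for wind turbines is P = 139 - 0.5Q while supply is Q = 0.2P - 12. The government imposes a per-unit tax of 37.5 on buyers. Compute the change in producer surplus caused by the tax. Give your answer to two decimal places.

Rewriting supply in inverse form: P = 60 + 5Q.
Without the tax, 139 - 0.5Q = 60 + 5Q so Q* = 14.3636 and P* = 131.8182.
A tax on buyers shifts demand down by 37.5: (139 - 37.5) - 0.5Q = 60 + 5Q, so Q_t = 7.5455. Buyers pay P_b = 135.2273; sellers receive P_s = P_b - 37.5 = 97.7273.
PS falls from (1/2)(14.3636)(71.8182) = 515.7851 to (1/2)(7.5455)(37.7273) = 142.3347, a change of -373.4504.

-373.45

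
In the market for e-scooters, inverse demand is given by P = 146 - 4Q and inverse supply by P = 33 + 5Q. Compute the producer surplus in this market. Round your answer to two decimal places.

Set 146 - 4Q = 33 + 5Q, which gives 113 = 9Q, so Q* = 12.5556 and P* = 146 - 4(12.5556) = 95.7778.
PS is the area between P* and the supply curve from 0 to Q*: (1/2)(12.5556)(62.7778) = 394.1049.

394.10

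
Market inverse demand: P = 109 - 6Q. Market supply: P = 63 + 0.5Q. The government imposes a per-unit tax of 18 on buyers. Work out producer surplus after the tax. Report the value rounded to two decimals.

4.64

Without the tax, 109 - 6Q = 63 + 0.5Q so Q* = 7.0769 and P* = 66.5385.
A tax on buyers shifts demand down by 18: (109 - 18) - 6Q = 63 + 0.5Q, so Q_t = 4.3077. Buyers pay P_b = 83.1538; sellers receive P_s = P_b - 18 = 65.1538.
Producer surplus is the triangle above supply below P_s: (1/2)(4.3077)(65.1538 - 63) = 4.6391.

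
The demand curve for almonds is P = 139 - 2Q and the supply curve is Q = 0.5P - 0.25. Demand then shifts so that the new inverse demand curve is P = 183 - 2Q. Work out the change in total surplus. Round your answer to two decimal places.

Rewriting supply in inverse form: P = 0.5 + 2Q.
Initial equilibrium: Q_0 = 34.625, P_0 = 69.75; CS_0 = (1/2)(34.625)(69.25) = 1198.8906, PS_0 = (1/2)(34.625)(69.25) = 1198.8906.
New equilibrium: 183 - 2Q = 0.5 + 2Q gives Q_1 = 45.625, P_1 = 91.75; CS_1 = 2081.6406, PS_1 = 2081.6406.
Change in total surplus = (2081.6406 + 2081.6406) - (1198.8906 + 1198.8906) = 1765.5.

1765.50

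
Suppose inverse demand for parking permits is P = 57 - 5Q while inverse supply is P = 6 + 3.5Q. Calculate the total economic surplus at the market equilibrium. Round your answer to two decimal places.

Equilibrium: 57 - 5Q = 6 + 3.5Q, so Q* = 6 and P* = 27.
Total surplus is the full triangle between the curves from 0 to Q*: (1/2)(6)(57 - 6) = 153.

153.00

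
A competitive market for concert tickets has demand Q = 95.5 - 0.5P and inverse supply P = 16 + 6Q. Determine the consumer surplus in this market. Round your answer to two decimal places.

Rewriting demand in inverse form: P = 191 - 2Q.
Set 191 - 2Q = 16 + 6Q, which gives 175 = 8Q, so Q* = 21.875 and P* = 191 - 2(21.875) = 147.25.
The demand choke price is 191, so CS = (1/2)(Q*)(191 - P*) = (1/2)(21.875)(43.75) = 478.5156.

478.52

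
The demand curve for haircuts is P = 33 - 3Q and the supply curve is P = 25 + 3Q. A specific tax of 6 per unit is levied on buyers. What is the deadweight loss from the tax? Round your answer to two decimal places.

Pre-tax equilibrium: 33 - 3Q = 25 + 3Q gives Q* = 1.3333, P* = 29.
A tax on buyers shifts demand down by 6: (33 - 6) - 3Q = 25 + 3Q, so Q_t = 0.3333. Buyers pay P_b = 32; sellers receive P_s = P_b - 6 = 26.
Deadweight loss is the triangle between the curves from Q_t to Q*: (1/2)(1.3333 - 0.3333)(6) = 3.

3.00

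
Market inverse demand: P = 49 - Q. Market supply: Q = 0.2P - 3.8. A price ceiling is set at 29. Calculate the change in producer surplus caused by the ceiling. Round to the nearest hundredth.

-52.50

Rewriting supply in inverse form: P = 19 + 5Q.
Without the control, 49 - Q = 19 + 5Q so Q* = 5 and P* = 44.
At P = 29, sellers supply (29 - 19)/5 = 2 while buyers want more, so the quantity traded is 2 at price 29.
PS goes from (1/2)(5)(25) = 62.5 to 10 (computed as (29 - 19)(2) - (1/2)(5)(2)^2), a change of -52.5.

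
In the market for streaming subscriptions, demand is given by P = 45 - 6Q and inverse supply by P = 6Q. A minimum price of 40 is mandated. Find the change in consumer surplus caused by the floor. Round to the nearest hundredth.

-40.10

Free-market equilibrium: 45 - 6Q = 6Q gives Q* = 3.75, P* = 22.5.
At P = 40, buyers demand (45 - 40)/6 = 0.8333 while sellers would supply more, so the quantity traded is 0.8333 at price 40.
CS goes from (1/2)(3.75)(22.5) = 42.1875 to 2.0833 (computed as (45 - 40)(0.8333) - (1/2)(6)(0.8333)^2), a change of -40.1042.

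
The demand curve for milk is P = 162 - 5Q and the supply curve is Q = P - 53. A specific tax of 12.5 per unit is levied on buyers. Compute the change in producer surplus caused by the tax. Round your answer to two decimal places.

Rewriting supply in inverse form: P = 53 + Q.
Pre-tax equilibrium: 162 - 5Q = 53 + Q gives Q* = 18.1667, P* = 71.1667.
A tax on buyers shifts demand down by 12.5: (162 - 12.5) - 5Q = 53 + Q, so Q_t = 16.0833. Buyers pay P_b = 81.5833; sellers receive P_s = P_b - 12.5 = 69.0833.
PS falls from (1/2)(18.1667)(18.1667) = 165.0139 to (1/2)(16.0833)(16.0833) = 129.3368, a change of -35.6771.

-35.68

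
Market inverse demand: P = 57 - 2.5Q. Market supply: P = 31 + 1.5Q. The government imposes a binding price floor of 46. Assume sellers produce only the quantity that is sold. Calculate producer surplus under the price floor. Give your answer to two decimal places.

51.48

Without the control, 57 - 2.5Q = 31 + 1.5Q so Q* = 6.5 and P* = 40.75.
At the floor price 46, quantity demanded is (57 - 46)/2.5 = 4.4; demand is the short side, so Q = 4.4 trades at P = 46.
The supply price at Q = 4.4 is 37.6. PS is the trapezoid between 46 and supply over [0, 4.4]: (1/2)[(46 - 31) + (46 - 37.6)](4.4) = 51.48.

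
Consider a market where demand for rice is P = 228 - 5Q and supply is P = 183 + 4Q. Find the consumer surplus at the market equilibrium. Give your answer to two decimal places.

62.50

Equilibrium: 228 - 5Q = 183 + 4Q, so Q* = 5 and P* = 203.
The demand choke price is 228, so CS = (1/2)(Q*)(228 - P*) = (1/2)(5)(25) = 62.5.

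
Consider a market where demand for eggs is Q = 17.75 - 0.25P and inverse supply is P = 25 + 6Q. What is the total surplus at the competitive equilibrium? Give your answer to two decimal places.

Rewriting demand in inverse form: P = 71 - 4Q.
Set 71 - 4Q = 25 + 6Q, which gives 46 = 10Q, so Q* = 4.6 and P* = 71 - 4(4.6) = 52.6.
CS = (1/2)(4.6)(18.4) = 42.32 and PS = (1/2)(4.6)(27.6) = 63.48, so total surplus = 105.8.

105.80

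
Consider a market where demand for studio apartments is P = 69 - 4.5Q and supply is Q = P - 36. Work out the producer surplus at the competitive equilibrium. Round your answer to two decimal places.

18.00

Rewriting supply in inverse form: P = 36 + Q.
Setting demand equal to supply, 33 = 5.5Q, so Q* = 6 and P* = 42.
The supply curve's price intercept is 36, so PS = (1/2)(Q*)(P* - 36) = (1/2)(6)(6) = 18.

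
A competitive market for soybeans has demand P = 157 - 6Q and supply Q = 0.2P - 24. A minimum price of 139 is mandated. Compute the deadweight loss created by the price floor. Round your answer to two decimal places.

Rewriting supply in inverse form: P = 120 + 5Q.
Free-market equilibrium: 157 - 6Q = 120 + 5Q gives Q* = 3.3636, P* = 136.8182.
At the floor price 139, quantity demanded is (157 - 139)/6 = 3; demand is the short side, so Q = 3 trades at P = 139.
The lost-trades triangle has base Q* - 3 = 0.3636 and height equal to the gap between the curves at Q = 3, which is 139 - 135 = 4. DWL = (1/2)(0.3636)(4) = 0.7273.

0.73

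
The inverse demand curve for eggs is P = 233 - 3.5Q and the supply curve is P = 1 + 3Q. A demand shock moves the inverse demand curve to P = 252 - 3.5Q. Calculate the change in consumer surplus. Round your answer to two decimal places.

Initial equilibrium: Q_0 = 35.6923, P_0 = 108.0769; CS_0 = (1/2)(35.6923)(124.9231) = 2229.3964, PS_0 = (1/2)(35.6923)(107.0769) = 1910.9112.
New equilibrium: 252 - 3.5Q = 1 + 3Q gives Q_1 = 38.6154, P_1 = 116.8462; CS_1 = 2609.5089, PS_1 = 2236.7219.
Change in consumer surplus = 2609.5089 - 2229.3964 = 380.1124.

380.11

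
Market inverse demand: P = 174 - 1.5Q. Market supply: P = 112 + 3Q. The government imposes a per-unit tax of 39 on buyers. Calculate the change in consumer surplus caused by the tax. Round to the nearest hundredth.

Without the tax, 174 - 1.5Q = 112 + 3Q so Q* = 13.7778 and P* = 153.3333.
With the tax, buyers' net willingness to pay falls by 39: (174 - 39) - 1.5Q = 112 + 3Q, so Q_t = 5.1111. Buyers pay P_b = 166.3333; sellers receive P_s = P_b - 39 = 127.3333.
CS falls from (1/2)(13.7778)(20.6667) = 142.3704 to (1/2)(5.1111)(7.6667) = 19.5926, a change of -122.7778.

-122.78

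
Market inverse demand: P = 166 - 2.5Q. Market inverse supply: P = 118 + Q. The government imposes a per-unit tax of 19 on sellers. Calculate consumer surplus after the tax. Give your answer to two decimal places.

Without the tax, 166 - 2.5Q = 118 + Q so Q* = 13.7143 and P* = 131.7143.
With the tax, sellers need 19 more per unit: 166 - 2.5Q = 118 + Q + 19, so Q_t = 8.2857. Buyers pay P_b = 145.2857; sellers receive P_s = P_b - 19 = 126.2857.
Consumer surplus is the triangle under demand above P_b: (1/2)(8.2857)(166 - 145.2857) = 85.8163.

85.82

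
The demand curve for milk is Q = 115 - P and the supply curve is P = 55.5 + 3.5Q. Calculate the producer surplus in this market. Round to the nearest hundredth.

Rewriting demand in inverse form: P = 115 - Q.
Set 115 - Q = 55.5 + 3.5Q, which gives 59.5 = 4.5Q, so Q* = 13.2222 and P* = 115 - (13.2222) = 101.7778.
PS is the area between P* and the supply curve from 0 to Q*: (1/2)(13.2222)(46.2778) = 305.9475.

305.95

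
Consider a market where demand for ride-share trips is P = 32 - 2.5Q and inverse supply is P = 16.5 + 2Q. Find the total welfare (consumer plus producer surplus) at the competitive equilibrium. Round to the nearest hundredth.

Equilibrium: 32 - 2.5Q = 16.5 + 2Q, so Q* = 3.4444 and P* = 23.3889.
Total surplus is the full triangle between the curves from 0 to Q*: (1/2)(3.4444)(32 - 16.5) = 26.6944.

26.69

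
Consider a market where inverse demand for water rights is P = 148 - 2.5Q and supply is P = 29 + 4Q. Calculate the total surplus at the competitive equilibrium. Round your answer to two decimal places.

1089.31

Setting demand equal to supply, 119 = 6.5Q, so Q* = 18.3077 and P* = 102.2308.
Total surplus is the full triangle between the curves from 0 to Q*: (1/2)(18.3077)(148 - 29) = 1089.3077.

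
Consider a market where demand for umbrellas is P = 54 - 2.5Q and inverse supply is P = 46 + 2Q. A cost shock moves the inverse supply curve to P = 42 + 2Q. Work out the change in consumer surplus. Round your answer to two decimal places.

Initial equilibrium: Q_0 = 1.7778, P_0 = 49.5556; CS_0 = (1/2)(1.7778)(4.4444) = 3.9506, PS_0 = (1/2)(1.7778)(3.5556) = 3.1605.
New equilibrium: 54 - 2.5Q = 42 + 2Q gives Q_1 = 2.6667, P_1 = 47.3333; CS_1 = 8.8889, PS_1 = 7.1111.
Change in consumer surplus = 8.8889 - 3.9506 = 4.9383.

4.94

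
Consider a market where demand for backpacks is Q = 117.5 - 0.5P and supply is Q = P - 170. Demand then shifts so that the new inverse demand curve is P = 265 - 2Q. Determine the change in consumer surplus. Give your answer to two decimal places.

533.33

Rewriting demand in inverse form: P = 235 - 2Q.
Rewriting supply in inverse form: P = 170 + Q.
Initial equilibrium: Q_0 = 21.6667, P_0 = 191.6667; CS_0 = (1/2)(21.6667)(43.3333) = 469.4444, PS_0 = (1/2)(21.6667)(21.6667) = 234.7222.
New equilibrium: 265 - 2Q = 170 + Q gives Q_1 = 31.6667, P_1 = 201.6667; CS_1 = 1002.7778, PS_1 = 501.3889.
Change in consumer surplus = 1002.7778 - 469.4444 = 533.3333.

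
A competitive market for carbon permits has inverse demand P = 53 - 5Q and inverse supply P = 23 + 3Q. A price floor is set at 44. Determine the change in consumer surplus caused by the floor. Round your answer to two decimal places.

-27.06

Free-market equilibrium: 53 - 5Q = 23 + 3Q gives Q* = 3.75, P* = 34.25.
At the floor price 44, quantity demanded is (53 - 44)/5 = 1.8; demand is the short side, so Q = 1.8 trades at P = 44.
CS goes from (1/2)(3.75)(18.75) = 35.1562 to 8.1 (computed as (53 - 44)(1.8) - (1/2)(5)(1.8)^2), a change of -27.0562.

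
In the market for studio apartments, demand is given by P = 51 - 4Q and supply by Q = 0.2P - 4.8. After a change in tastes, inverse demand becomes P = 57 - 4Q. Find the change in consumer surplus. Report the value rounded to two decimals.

8.89

Rewriting supply in inverse form: P = 24 + 5Q.
Initial equilibrium: Q_0 = 3, P_0 = 39; CS_0 = (1/2)(3)(12) = 18, PS_0 = (1/2)(3)(15) = 22.5.
New equilibrium: 57 - 4Q = 24 + 5Q gives Q_1 = 3.6667, P_1 = 42.3333; CS_1 = 26.8889, PS_1 = 33.6111.
Change in consumer surplus = 26.8889 - 18 = 8.8889.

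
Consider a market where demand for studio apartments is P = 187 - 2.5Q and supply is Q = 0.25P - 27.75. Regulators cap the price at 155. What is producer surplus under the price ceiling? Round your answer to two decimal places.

Rewriting supply in inverse form: P = 111 + 4Q.
Free-market equilibrium: 187 - 2.5Q = 111 + 4Q gives Q* = 11.6923, P* = 157.7692.
At the ceiling price 155, quantity supplied is (155 - 111)/4 = 11; supply is the short side, so Q = 11 trades at P = 155.
PS is the triangle above supply below 155: (1/2)(11)(155 - 111) = 242.

242.00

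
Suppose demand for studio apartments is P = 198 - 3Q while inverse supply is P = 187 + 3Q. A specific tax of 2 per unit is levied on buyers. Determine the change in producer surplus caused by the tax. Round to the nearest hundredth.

-1.67

Pre-tax equilibrium: 198 - 3Q = 187 + 3Q gives Q* = 1.8333, P* = 192.5.
With the tax, buyers' net willingness to pay falls by 2: (198 - 2) - 3Q = 187 + 3Q, so Q_t = 1.5. Buyers pay P_b = 193.5; sellers receive P_s = P_b - 2 = 191.5.
Producers lose the trapezoid between P_s and P* out to Q_t plus the triangle from Q_t to Q*: change in PS = 3.375 - 5.0417 = -1.6667.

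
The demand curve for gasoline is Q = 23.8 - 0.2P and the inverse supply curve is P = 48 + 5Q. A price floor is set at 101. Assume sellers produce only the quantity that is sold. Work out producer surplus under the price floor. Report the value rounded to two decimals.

158.40

Rewriting demand in inverse form: P = 119 - 5Q.
Free-market equilibrium: 119 - 5Q = 48 + 5Q gives Q* = 7.1, P* = 83.5.
At P = 101, buyers demand (119 - 101)/5 = 3.6 while sellers would supply more, so the quantity traded is 3.6 at price 101.
The supply price at Q = 3.6 is 66. PS is the trapezoid between 101 and supply over [0, 3.6]: (1/2)[(101 - 48) + (101 - 66)](3.6) = 158.4.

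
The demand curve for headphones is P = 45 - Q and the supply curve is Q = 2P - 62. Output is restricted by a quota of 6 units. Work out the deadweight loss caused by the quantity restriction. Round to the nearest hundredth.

8.33

Rewriting supply in inverse form: P = 31 + 0.5Q.
Without the quota, 45 - Q = 31 + 0.5Q gives Q* = 9.3333.
At Q = 6 the demand price is 45 - (6) = 39 and the supply price is 31 + 0.5(6) = 34.
Deadweight loss is the triangle between the curves from 6 to 9.3333: (1/2)(39 - 34)(9.3333 - 6) = 8.3333.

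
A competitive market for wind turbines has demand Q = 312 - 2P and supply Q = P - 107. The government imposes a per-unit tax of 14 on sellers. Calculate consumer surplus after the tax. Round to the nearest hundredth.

Rewriting demand in inverse form: P = 156 - 0.5Q.
Rewriting supply in inverse form: P = 107 + Q.
Without the tax, 156 - 0.5Q = 107 + Q so Q* = 32.6667 and P* = 139.6667.
With the tax, sellers need 14 more per unit: 156 - 0.5Q = 107 + Q + 14, so Q_t = 23.3333. Buyers pay P_b = 144.3333; sellers receive P_s = P_b - 14 = 130.3333.
CS = (1/2)(Q_t)(156 - P_b) = (1/2)(23.3333)(11.6667) = 136.1111.

136.11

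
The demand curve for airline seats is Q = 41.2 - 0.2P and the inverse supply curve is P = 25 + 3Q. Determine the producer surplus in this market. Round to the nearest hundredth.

767.84

Rewriting demand in inverse form: P = 206 - 5Q.
Set 206 - 5Q = 25 + 3Q, which gives 181 = 8Q, so Q* = 22.625 and P* = 206 - 5(22.625) = 92.875.
PS is the area between P* and the supply curve from 0 to Q*: (1/2)(22.625)(67.875) = 767.8359.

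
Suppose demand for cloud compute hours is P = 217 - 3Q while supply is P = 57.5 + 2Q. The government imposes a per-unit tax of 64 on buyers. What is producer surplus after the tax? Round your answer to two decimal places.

Pre-tax equilibrium: 217 - 3Q = 57.5 + 2Q gives Q* = 31.9, P* = 121.3.
With the tax, buyers' net willingness to pay falls by 64: (217 - 64) - 3Q = 57.5 + 2Q, so Q_t = 19.1. Buyers pay P_b = 159.7; sellers receive P_s = P_b - 64 = 95.7.
Producer surplus is the triangle above supply below P_s: (1/2)(19.1)(95.7 - 57.5) = 364.81.

364.81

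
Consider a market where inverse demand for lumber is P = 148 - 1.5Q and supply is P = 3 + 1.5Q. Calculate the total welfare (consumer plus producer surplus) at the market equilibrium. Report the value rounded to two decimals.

3504.17

Set 148 - 1.5Q = 3 + 1.5Q, which gives 145 = 3Q, so Q* = 48.3333 and P* = 148 - 1.5(48.3333) = 75.5.
Total surplus is the full triangle between the curves from 0 to Q*: (1/2)(48.3333)(148 - 3) = 3504.1667.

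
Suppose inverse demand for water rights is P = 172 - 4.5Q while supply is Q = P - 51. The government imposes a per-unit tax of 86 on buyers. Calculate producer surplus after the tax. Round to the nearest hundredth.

Rewriting supply in inverse form: P = 51 + Q.
Without the tax, 172 - 4.5Q = 51 + Q so Q* = 22 and P* = 73.
A tax on buyers shifts demand down by 86: (172 - 86) - 4.5Q = 51 + Q, so Q_t = 6.3636. Buyers pay P_b = 143.3636; sellers receive P_s = P_b - 86 = 57.3636.
PS = (1/2)(Q_t)(P_s - 51) = (1/2)(6.3636)(6.3636) = 20.2479.

20.25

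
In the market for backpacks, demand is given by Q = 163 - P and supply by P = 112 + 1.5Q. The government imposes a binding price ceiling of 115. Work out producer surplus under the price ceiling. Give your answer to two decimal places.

3.00

Rewriting demand in inverse form: P = 163 - Q.
Free-market equilibrium: 163 - Q = 112 + 1.5Q gives Q* = 20.4, P* = 142.6.
At P = 115, sellers supply (115 - 112)/1.5 = 2 while buyers want more, so the quantity traded is 2 at price 115.
PS is the triangle above supply below 115: (1/2)(2)(115 - 112) = 3.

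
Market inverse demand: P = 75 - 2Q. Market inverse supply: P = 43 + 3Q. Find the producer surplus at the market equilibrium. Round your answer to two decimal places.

Equilibrium: 75 - 2Q = 43 + 3Q, so Q* = 6.4 and P* = 62.2.
PS is the area between P* and the supply curve from 0 to Q*: (1/2)(6.4)(19.2) = 61.44.

61.44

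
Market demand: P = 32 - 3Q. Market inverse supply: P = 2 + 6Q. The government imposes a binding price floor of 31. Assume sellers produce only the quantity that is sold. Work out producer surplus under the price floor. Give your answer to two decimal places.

Without the control, 32 - 3Q = 2 + 6Q so Q* = 3.3333 and P* = 22.
At the floor price 31, quantity demanded is (32 - 31)/3 = 0.3333; demand is the short side, so Q = 0.3333 trades at P = 31.
The supply price at Q = 0.3333 is 4. PS is the trapezoid between 31 and supply over [0, 0.3333]: (1/2)[(31 - 2) + (31 - 4)](0.3333) = 9.3333.

9.33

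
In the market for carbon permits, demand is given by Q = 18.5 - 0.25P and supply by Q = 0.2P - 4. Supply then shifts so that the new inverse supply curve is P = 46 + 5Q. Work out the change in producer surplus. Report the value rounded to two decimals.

Rewriting demand in inverse form: P = 74 - 4Q.
Rewriting supply in inverse form: P = 20 + 5Q.
Initial equilibrium: Q_0 = 6, P_0 = 50; CS_0 = (1/2)(6)(24) = 72, PS_0 = (1/2)(6)(30) = 90.
New equilibrium: 74 - 4Q = 46 + 5Q gives Q_1 = 3.1111, P_1 = 61.5556; CS_1 = 19.358, PS_1 = 24.1975.
Change in producer surplus = 24.1975 - 90 = -65.8025.

-65.80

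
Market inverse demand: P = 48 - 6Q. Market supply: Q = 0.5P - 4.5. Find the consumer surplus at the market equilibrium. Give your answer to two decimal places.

Rewriting supply in inverse form: P = 9 + 2Q.
Set 48 - 6Q = 9 + 2Q, which gives 39 = 8Q, so Q* = 4.875 and P* = 48 - 6(4.875) = 18.75.
The demand choke price is 48, so CS = (1/2)(Q*)(48 - P*) = (1/2)(4.875)(29.25) = 71.2969.

71.30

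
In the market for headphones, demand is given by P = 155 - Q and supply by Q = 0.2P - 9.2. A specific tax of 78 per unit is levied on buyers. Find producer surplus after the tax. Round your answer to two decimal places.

Rewriting supply in inverse form: P = 46 + 5Q.
Pre-tax equilibrium: 155 - Q = 46 + 5Q gives Q* = 18.1667, P* = 136.8333.
A tax on buyers shifts demand down by 78: (155 - 78) - Q = 46 + 5Q, so Q_t = 5.1667. Buyers pay P_b = 149.8333; sellers receive P_s = P_b - 78 = 71.8333.
PS = (1/2)(Q_t)(P_s - 46) = (1/2)(5.1667)(25.8333) = 66.7361.

66.74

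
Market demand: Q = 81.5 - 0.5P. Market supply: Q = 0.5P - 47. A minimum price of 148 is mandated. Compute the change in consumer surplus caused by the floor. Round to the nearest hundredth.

Rewriting demand in inverse form: P = 163 - 2Q.
Rewriting supply in inverse form: P = 94 + 2Q.
Without the control, 163 - 2Q = 94 + 2Q so Q* = 17.25 and P* = 128.5.
At P = 148, buyers demand (163 - 148)/2 = 7.5 while sellers would supply more, so the quantity traded is 7.5 at price 148.
CS goes from (1/2)(17.25)(34.5) = 297.5625 to 56.25 (computed as (163 - 148)(7.5) - (1/2)(2)(7.5)^2), a change of -241.3125.

-241.31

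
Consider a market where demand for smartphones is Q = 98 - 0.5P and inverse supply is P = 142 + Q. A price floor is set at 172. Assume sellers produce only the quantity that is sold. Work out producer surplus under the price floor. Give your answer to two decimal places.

288.00

Rewriting demand in inverse form: P = 196 - 2Q.
Free-market equilibrium: 196 - 2Q = 142 + Q gives Q* = 18, P* = 160.
At P = 172, buyers demand (196 - 172)/2 = 12 while sellers would supply more, so the quantity traded is 12 at price 172.
The supply price at Q = 12 is 154. PS is the trapezoid between 172 and supply over [0, 12]: (1/2)[(172 - 142) + (172 - 154)](12) = 288.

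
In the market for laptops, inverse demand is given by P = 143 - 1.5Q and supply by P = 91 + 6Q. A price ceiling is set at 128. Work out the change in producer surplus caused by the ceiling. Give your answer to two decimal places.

-30.13

Without the control, 143 - 1.5Q = 91 + 6Q so Q* = 6.9333 and P* = 132.6.
At P = 128, sellers supply (128 - 91)/6 = 6.1667 while buyers want more, so the quantity traded is 6.1667 at price 128.
PS goes from (1/2)(6.9333)(41.6) = 144.2133 to 114.0833 (computed as (128 - 91)(6.1667) - (1/2)(6)(6.1667)^2), a change of -30.13.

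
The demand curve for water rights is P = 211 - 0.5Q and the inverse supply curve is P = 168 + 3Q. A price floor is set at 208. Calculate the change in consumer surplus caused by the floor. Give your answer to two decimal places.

-28.73

Without the control, 211 - 0.5Q = 168 + 3Q so Q* = 12.2857 and P* = 204.8571.
At the floor price 208, quantity demanded is (211 - 208)/0.5 = 6; demand is the short side, so Q = 6 trades at P = 208.
CS goes from (1/2)(12.2857)(6.1429) = 37.7347 to 9 (computed as (211 - 208)(6) - (1/2)(0.5)(6)^2), a change of -28.7347.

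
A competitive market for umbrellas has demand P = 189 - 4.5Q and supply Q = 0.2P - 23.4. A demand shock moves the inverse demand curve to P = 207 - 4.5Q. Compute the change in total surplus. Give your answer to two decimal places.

Rewriting supply in inverse form: P = 117 + 5Q.
Initial equilibrium: Q_0 = 7.5789, P_0 = 154.8947; CS_0 = (1/2)(7.5789)(34.1053) = 129.241, PS_0 = (1/2)(7.5789)(37.8947) = 143.6011.
New equilibrium: 207 - 4.5Q = 117 + 5Q gives Q_1 = 9.4737, P_1 = 164.3684; CS_1 = 201.9391, PS_1 = 224.3767.
Change in total surplus = (201.9391 + 224.3767) - (129.241 + 143.6011) = 153.4737.

153.47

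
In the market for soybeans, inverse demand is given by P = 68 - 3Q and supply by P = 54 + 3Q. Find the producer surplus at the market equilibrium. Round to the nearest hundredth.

Set 68 - 3Q = 54 + 3Q, which gives 14 = 6Q, so Q* = 2.3333 and P* = 68 - 3(2.3333) = 61.
PS is the area between P* and the supply curve from 0 to Q*: (1/2)(2.3333)(7) = 8.1667.

8.17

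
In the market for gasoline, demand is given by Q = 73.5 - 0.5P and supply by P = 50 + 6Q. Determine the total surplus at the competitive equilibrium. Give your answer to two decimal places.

588.06

Rewriting demand in inverse form: P = 147 - 2Q.
Set 147 - 2Q = 50 + 6Q, which gives 97 = 8Q, so Q* = 12.125 and P* = 147 - 2(12.125) = 122.75.
Total surplus is the full triangle between the curves from 0 to Q*: (1/2)(12.125)(147 - 50) = 588.0625.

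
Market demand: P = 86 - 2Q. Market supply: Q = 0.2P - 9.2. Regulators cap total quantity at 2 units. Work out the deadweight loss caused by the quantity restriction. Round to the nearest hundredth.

Rewriting supply in inverse form: P = 46 + 5Q.
Without the quota, 86 - 2Q = 46 + 5Q gives Q* = 5.7143.
At Q = 2 the demand price is 86 - 2(2) = 82 and the supply price is 46 + 5(2) = 56.
Deadweight loss is the triangle between the curves from 2 to 5.7143: (1/2)(82 - 56)(5.7143 - 2) = 48.2857.

48.29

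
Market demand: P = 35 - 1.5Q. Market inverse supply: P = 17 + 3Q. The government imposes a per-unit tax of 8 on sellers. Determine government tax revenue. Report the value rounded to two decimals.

Without the tax, 35 - 1.5Q = 17 + 3Q so Q* = 4 and P* = 29.
A tax on sellers shifts supply up by 8: 35 - 1.5Q = 17 + 3Q + 8, so Q_t = 2.2222. Buyers pay P_b = 31.6667; sellers receive P_s = P_b - 8 = 23.6667.
Revenue is the tax times quantity traded: 8 x 2.2222 = 17.7778.

17.78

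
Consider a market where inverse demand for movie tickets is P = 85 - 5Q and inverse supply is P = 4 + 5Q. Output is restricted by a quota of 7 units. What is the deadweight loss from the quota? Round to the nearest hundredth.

Without the quota, 85 - 5Q = 4 + 5Q gives Q* = 8.1.
At Q = 7 the demand price is 85 - 5(7) = 50 and the supply price is 4 + 5(7) = 39.
DWL = (1/2)(gap between curves at 7) x (Q* - 7) = (1/2)(11)(1.1) = 6.05.

6.05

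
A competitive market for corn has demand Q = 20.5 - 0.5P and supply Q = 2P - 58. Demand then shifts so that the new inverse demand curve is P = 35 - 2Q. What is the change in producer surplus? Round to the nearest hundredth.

-4.32

Rewriting demand in inverse form: P = 41 - 2Q.
Rewriting supply in inverse form: P = 29 + 0.5Q.
Initial equilibrium: Q_0 = 4.8, P_0 = 31.4; CS_0 = (1/2)(4.8)(9.6) = 23.04, PS_0 = (1/2)(4.8)(2.4) = 5.76.
New equilibrium: 35 - 2Q = 29 + 0.5Q gives Q_1 = 2.4, P_1 = 30.2; CS_1 = 5.76, PS_1 = 1.44.
Change in producer surplus = 1.44 - 5.76 = -4.32.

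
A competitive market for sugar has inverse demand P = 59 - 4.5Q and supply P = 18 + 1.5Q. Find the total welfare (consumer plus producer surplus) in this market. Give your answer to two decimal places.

140.08

Equilibrium: 59 - 4.5Q = 18 + 1.5Q, so Q* = 6.8333 and P* = 28.25.
CS = (1/2)(6.8333)(30.75) = 105.0625 and PS = (1/2)(6.8333)(10.25) = 35.0208, so total surplus = 140.0833.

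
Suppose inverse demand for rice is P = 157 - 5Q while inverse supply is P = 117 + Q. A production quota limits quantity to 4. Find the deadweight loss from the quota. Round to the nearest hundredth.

21.33

Unrestricted equilibrium: Q* = (157 - 117)/(5 + 1) = 6.6667.
At Q = 4 the demand price is 157 - 5(4) = 137 and the supply price is 117 + (4) = 121.
DWL = (1/2)(gap between curves at 4) x (Q* - 4) = (1/2)(16)(2.6667) = 21.3333.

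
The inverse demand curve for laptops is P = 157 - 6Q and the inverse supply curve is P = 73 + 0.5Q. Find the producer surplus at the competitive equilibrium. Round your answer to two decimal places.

Setting demand equal to supply, 84 = 6.5Q, so Q* = 12.9231 and P* = 79.4615.
PS is the area between P* and the supply curve from 0 to Q*: (1/2)(12.9231)(6.4615) = 41.7515.

41.75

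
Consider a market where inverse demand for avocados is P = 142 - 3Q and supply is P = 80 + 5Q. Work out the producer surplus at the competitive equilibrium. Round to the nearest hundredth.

Set 142 - 3Q = 80 + 5Q, which gives 62 = 8Q, so Q* = 7.75 and P* = 142 - 3(7.75) = 118.75.
Producer surplus is the triangle above supply below P*: (1/2)(7.75)(118.75 - 80) = (1/2)(7.75)(38.75) = 150.1562.

150.16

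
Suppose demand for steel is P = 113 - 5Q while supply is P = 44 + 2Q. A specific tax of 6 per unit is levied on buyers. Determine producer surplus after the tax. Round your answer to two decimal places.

Pre-tax equilibrium: 113 - 5Q = 44 + 2Q gives Q* = 9.8571, P* = 63.7143.
A tax on buyers shifts demand down by 6: (113 - 6) - 5Q = 44 + 2Q, so Q_t = 9. Buyers pay P_b = 68; sellers receive P_s = P_b - 6 = 62.
Producer surplus is the triangle above supply below P_s: (1/2)(9)(62 - 44) = 81.

81.00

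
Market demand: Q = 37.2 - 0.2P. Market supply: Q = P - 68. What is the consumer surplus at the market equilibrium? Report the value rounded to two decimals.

Rewriting demand in inverse form: P = 186 - 5Q.
Rewriting supply in inverse form: P = 68 + Q.
Equilibrium: 186 - 5Q = 68 + Q, so Q* = 19.6667 and P* = 87.6667.
The demand choke price is 186, so CS = (1/2)(Q*)(186 - P*) = (1/2)(19.6667)(98.3333) = 966.9444.

966.94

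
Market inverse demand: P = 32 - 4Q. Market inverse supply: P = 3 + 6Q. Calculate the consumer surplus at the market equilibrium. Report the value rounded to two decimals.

Setting demand equal to supply, 29 = 10Q, so Q* = 2.9 and P* = 20.4.
CS is the area between the demand curve and P* from 0 to Q*: (1/2)(2.9)(11.6) = 16.82.

16.82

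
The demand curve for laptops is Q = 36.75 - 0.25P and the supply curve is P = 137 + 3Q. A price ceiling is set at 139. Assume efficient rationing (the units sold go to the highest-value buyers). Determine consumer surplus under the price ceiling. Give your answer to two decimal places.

Rewriting demand in inverse form: P = 147 - 4Q.
Without the control, 147 - 4Q = 137 + 3Q so Q* = 1.4286 and P* = 141.2857.
At P = 139, sellers supply (139 - 137)/3 = 0.6667 while buyers want more, so the quantity traded is 0.6667 at price 139.
The demand price at Q = 0.6667 is 144.3333. CS is the trapezoid between demand and 139 over [0, 0.6667]: (1/2)[(147 - 139) + (144.3333 - 139)](0.6667) = 4.4444.

4.44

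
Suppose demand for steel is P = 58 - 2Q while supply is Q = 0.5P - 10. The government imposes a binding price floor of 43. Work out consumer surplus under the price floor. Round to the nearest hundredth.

Rewriting supply in inverse form: P = 20 + 2Q.
Free-market equilibrium: 58 - 2Q = 20 + 2Q gives Q* = 9.5, P* = 39.
At P = 43, buyers demand (58 - 43)/2 = 7.5 while sellers would supply more, so the quantity traded is 7.5 at price 43.
CS is the triangle under demand above 43: (1/2)(7.5)(58 - 43) = 56.25.

56.25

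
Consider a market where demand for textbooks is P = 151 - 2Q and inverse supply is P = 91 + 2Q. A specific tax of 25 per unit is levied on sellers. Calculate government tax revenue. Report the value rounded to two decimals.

218.75

Without the tax, 151 - 2Q = 91 + 2Q so Q* = 15 and P* = 121.
With the tax, sellers need 25 more per unit: 151 - 2Q = 91 + 2Q + 25, so Q_t = 8.75. Buyers pay P_b = 133.5; sellers receive P_s = P_b - 25 = 108.5.
Revenue is the tax times quantity traded: 25 x 8.75 = 218.75.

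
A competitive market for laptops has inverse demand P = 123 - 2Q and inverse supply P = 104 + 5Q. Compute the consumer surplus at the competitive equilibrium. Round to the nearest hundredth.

7.37

Set 123 - 2Q = 104 + 5Q, which gives 19 = 7Q, so Q* = 2.7143 and P* = 123 - 2(2.7143) = 117.5714.
The demand choke price is 123, so CS = (1/2)(Q*)(123 - P*) = (1/2)(2.7143)(5.4286) = 7.3673.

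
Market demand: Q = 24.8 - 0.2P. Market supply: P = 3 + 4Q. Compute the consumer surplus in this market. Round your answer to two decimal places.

Rewriting demand in inverse form: P = 124 - 5Q.
Setting demand equal to supply, 121 = 9Q, so Q* = 13.4444 and P* = 56.7778.
CS is the area between the demand curve and P* from 0 to Q*: (1/2)(13.4444)(67.2222) = 451.8827.

451.88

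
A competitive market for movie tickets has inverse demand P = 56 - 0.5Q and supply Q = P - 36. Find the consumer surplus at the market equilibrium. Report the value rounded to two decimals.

44.44

Rewriting supply in inverse form: P = 36 + Q.
Set 56 - 0.5Q = 36 + Q, which gives 20 = 1.5Q, so Q* = 13.3333 and P* = 56 - 0.5(13.3333) = 49.3333.
Consumer surplus is the triangle under demand above P*: (1/2)(13.3333)(56 - 49.3333) = (1/2)(13.3333)(6.6667) = 44.4444.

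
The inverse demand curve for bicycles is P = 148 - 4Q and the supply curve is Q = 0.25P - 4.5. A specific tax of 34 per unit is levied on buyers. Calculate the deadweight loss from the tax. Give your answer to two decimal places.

Rewriting supply in inverse form: P = 18 + 4Q.
Pre-tax equilibrium: 148 - 4Q = 18 + 4Q gives Q* = 16.25, P* = 83.
A tax on buyers shifts demand down by 34: (148 - 34) - 4Q = 18 + 4Q, so Q_t = 12. Buyers pay P_b = 100; sellers receive P_s = P_b - 34 = 66.
The welfare triangle lost has base Q* - Q_t = 4.25 and height t = 34, so DWL = (1/2)(4.25)(34) = 72.25.

72.25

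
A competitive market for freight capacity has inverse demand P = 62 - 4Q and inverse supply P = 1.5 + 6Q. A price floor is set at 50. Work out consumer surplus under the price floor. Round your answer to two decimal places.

18.00

Free-market equilibrium: 62 - 4Q = 1.5 + 6Q gives Q* = 6.05, P* = 37.8.
At the floor price 50, quantity demanded is (62 - 50)/4 = 3; demand is the short side, so Q = 3 trades at P = 50.
CS is the triangle under demand above 50: (1/2)(3)(62 - 50) = 18.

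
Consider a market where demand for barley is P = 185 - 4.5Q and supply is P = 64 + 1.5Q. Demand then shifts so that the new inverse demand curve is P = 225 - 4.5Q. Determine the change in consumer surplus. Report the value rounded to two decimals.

705.00

Initial equilibrium: Q_0 = 20.1667, P_0 = 94.25; CS_0 = (1/2)(20.1667)(90.75) = 915.0625, PS_0 = (1/2)(20.1667)(30.25) = 305.0208.
New equilibrium: 225 - 4.5Q = 64 + 1.5Q gives Q_1 = 26.8333, P_1 = 104.25; CS_1 = 1620.0625, PS_1 = 540.0208.
Change in consumer surplus = 1620.0625 - 915.0625 = 705.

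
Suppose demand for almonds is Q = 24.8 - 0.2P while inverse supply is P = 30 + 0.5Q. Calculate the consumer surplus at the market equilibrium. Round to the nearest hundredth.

Rewriting demand in inverse form: P = 124 - 5Q.
Set 124 - 5Q = 30 + 0.5Q, which gives 94 = 5.5Q, so Q* = 17.0909 and P* = 124 - 5(17.0909) = 38.5455.
CS is the area between the demand curve and P* from 0 to Q*: (1/2)(17.0909)(85.4545) = 730.2479.

730.25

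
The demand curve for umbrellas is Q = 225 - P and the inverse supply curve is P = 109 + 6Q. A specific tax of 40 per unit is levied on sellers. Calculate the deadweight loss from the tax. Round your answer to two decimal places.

Rewriting demand in inverse form: P = 225 - Q.
Pre-tax equilibrium: 225 - Q = 109 + 6Q gives Q* = 16.5714, P* = 208.4286.
A tax on sellers shifts supply up by 40: 225 - Q = 109 + 6Q + 40, so Q_t = 10.8571. Buyers pay P_b = 214.1429; sellers receive P_s = P_b - 40 = 174.1429.
The welfare triangle lost has base Q* - Q_t = 5.7143 and height t = 40, so DWL = (1/2)(5.7143)(40) = 114.2857.

114.29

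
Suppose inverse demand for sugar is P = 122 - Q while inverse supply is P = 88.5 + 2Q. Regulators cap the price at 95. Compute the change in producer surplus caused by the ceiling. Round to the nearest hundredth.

Free-market equilibrium: 122 - Q = 88.5 + 2Q gives Q* = 11.1667, P* = 110.8333.
At the ceiling price 95, quantity supplied is (95 - 88.5)/2 = 3.25; supply is the short side, so Q = 3.25 trades at P = 95.
PS goes from (1/2)(11.1667)(22.3333) = 124.6944 to 10.5625 (computed as (95 - 88.5)(3.25) - (1/2)(2)(3.25)^2), a change of -114.1319.

-114.13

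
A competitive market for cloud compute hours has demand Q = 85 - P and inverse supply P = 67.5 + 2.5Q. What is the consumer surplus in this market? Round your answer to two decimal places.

Rewriting demand in inverse form: P = 85 - Q.
Set 85 - Q = 67.5 + 2.5Q, which gives 17.5 = 3.5Q, so Q* = 5 and P* = 85 - (5) = 80.
The demand choke price is 85, so CS = (1/2)(Q*)(85 - P*) = (1/2)(5)(5) = 12.5.

12.50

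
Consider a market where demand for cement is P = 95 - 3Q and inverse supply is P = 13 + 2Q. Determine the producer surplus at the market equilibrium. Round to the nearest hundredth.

268.96

Set 95 - 3Q = 13 + 2Q, which gives 82 = 5Q, so Q* = 16.4 and P* = 95 - 3(16.4) = 45.8.
Producer surplus is the triangle above supply below P*: (1/2)(16.4)(45.8 - 13) = (1/2)(16.4)(32.8) = 268.96.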